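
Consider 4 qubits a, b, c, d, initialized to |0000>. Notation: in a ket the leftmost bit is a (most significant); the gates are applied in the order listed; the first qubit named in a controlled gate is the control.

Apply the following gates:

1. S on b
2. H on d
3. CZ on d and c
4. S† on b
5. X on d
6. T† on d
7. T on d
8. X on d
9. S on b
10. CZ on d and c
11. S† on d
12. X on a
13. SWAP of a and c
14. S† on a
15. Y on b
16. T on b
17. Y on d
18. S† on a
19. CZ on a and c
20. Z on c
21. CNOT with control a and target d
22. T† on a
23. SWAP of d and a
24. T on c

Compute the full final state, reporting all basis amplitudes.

The final amplitudes are -sqrt(2)/2 on |0110>, sqrt(2)*I/2 on |1110>, and 0 on every other basis state. Key observation: the block from step 3 through step 10 cancels to the identity and can be dropped.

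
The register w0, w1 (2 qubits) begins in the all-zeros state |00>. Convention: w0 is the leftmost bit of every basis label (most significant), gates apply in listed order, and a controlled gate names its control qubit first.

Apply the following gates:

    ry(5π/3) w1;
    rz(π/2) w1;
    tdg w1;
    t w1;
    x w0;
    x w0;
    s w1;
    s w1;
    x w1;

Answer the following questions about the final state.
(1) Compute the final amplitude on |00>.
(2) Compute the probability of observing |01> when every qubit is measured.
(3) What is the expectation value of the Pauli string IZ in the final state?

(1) |00> carries amplitude -exp(I*pi/4)/2 in the final state. Key observation: steps 5-6 multiply out to the identity, so the circuit reduces to the remaining gates.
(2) A full measurement returns |01> with probability 3/4.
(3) In the final state, IZ has expectation -1/2.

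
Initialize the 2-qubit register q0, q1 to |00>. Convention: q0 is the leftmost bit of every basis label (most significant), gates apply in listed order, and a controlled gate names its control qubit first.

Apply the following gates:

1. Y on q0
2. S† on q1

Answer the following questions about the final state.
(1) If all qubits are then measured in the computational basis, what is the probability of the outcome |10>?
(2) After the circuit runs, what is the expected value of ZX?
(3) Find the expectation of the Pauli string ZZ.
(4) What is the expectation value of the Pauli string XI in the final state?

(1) The probability of measuring |10> is 1.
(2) The expectation value of ZX is 0.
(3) In the final state, ZZ has expectation -1.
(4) The observable XI averages to 0.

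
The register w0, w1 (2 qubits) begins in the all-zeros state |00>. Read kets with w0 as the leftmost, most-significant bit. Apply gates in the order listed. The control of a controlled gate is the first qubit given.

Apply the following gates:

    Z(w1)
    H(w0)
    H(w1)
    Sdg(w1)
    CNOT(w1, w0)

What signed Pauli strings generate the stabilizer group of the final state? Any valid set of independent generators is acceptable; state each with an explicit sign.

The stabilizer group can be generated by +XI, -IY, among other valid generating sets.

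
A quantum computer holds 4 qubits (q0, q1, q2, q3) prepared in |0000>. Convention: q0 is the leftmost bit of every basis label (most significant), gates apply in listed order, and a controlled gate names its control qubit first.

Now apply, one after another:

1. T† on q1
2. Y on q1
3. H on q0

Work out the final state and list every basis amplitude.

The final amplitudes are sqrt(2)*I/2 on |0100>, sqrt(2)*I/2 on |1100>, and 0 on every other basis state.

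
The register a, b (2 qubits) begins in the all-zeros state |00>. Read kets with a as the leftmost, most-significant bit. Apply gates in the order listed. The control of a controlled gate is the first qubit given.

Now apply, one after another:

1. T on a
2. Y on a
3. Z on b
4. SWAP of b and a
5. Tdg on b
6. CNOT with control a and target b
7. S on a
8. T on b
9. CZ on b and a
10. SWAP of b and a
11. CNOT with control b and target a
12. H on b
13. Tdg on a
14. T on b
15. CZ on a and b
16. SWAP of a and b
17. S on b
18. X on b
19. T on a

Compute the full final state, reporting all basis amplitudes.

The final amplitudes are sqrt(2)*exp(3*I*pi/4)/2 on |00>, 0 on |01>, sqrt(2)*exp(I*pi/4)/2 on |10>, 0 on |11>.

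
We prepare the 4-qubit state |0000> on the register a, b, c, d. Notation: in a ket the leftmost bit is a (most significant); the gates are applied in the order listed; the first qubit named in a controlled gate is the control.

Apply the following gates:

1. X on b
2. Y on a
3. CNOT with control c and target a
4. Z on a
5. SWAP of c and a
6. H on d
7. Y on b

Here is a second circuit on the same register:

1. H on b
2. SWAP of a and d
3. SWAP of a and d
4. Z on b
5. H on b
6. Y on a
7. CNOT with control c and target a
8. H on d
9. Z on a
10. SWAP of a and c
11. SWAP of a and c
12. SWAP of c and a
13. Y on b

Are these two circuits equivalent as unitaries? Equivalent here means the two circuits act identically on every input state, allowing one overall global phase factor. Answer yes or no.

Yes: on every input state the two circuits agree up to one overall phase factor.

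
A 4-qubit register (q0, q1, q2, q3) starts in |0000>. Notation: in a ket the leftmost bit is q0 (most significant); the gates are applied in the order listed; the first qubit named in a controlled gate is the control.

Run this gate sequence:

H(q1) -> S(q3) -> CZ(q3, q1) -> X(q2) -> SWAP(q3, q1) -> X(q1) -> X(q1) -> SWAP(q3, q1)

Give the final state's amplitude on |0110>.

|0110> carries amplitude sqrt(2)/2 in the final state. Key observation: gates 5-8 undo each other exactly, leaving only the rest of the circuit to track.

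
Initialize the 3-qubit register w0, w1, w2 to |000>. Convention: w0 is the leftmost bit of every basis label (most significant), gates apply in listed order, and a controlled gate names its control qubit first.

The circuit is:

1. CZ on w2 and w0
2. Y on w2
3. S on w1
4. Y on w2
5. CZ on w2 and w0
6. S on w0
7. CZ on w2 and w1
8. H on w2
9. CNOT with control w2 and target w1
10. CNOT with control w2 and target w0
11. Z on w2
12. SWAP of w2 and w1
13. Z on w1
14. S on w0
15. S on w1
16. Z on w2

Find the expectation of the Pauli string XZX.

The observable XZX averages to 0.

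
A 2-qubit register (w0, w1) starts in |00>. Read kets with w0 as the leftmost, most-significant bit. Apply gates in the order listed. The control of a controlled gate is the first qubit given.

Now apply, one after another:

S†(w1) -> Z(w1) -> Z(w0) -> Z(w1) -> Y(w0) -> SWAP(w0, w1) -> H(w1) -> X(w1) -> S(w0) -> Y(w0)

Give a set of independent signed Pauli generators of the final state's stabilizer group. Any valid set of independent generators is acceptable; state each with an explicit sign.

One valid set of independent stabilizer generators is -IX, -ZI (any independent generating set of the same group is equally correct).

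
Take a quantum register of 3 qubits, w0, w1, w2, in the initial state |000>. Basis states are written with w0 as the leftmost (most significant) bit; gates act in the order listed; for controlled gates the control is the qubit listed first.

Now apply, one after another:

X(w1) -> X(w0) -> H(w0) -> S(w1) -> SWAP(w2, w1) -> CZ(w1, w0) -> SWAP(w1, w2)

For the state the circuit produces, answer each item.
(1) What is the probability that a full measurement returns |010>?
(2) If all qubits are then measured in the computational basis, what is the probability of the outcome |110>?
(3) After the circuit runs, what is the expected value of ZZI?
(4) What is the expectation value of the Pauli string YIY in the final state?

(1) The probability of measuring |010> is 1/2.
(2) A full measurement returns |110> with probability 1/2.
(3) In the final state, ZZI has expectation 0.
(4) In the final state, YIY has expectation 0.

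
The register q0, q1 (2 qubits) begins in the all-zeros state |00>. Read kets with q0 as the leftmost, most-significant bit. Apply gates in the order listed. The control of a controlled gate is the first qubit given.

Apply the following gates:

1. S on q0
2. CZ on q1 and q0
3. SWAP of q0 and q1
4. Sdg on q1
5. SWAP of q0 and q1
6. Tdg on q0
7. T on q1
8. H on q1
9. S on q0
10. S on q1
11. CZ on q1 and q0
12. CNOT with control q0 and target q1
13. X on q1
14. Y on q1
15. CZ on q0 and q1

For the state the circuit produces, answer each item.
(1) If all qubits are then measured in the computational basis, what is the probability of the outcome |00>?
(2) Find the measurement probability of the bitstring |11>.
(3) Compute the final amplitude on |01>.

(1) Outcome |00> occurs with probability 1/2.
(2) Outcome |11> occurs with probability 0.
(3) |01> carries amplitude -sqrt(2)/2 in the final state.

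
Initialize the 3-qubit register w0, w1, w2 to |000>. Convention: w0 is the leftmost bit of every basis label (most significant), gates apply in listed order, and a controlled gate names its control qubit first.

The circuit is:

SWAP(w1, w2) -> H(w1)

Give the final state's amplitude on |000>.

The amplitude on |000> is sqrt(2)/2.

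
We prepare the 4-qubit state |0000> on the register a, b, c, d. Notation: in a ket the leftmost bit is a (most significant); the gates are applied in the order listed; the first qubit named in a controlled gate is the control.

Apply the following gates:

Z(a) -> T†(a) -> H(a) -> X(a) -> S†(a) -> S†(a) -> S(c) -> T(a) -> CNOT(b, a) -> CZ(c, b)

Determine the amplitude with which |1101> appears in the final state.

The final state's coefficient on |1101> equals 0.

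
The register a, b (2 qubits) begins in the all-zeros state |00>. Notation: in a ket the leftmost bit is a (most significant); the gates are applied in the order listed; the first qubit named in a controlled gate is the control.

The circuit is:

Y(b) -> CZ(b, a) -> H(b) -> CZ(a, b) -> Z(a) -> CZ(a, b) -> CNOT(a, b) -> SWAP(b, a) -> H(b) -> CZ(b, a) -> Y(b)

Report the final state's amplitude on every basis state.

After the circuit, the state carries amplitude 1/2 on |00>, -1/2 on |01>, 1/2 on |10>, 1/2 on |11>.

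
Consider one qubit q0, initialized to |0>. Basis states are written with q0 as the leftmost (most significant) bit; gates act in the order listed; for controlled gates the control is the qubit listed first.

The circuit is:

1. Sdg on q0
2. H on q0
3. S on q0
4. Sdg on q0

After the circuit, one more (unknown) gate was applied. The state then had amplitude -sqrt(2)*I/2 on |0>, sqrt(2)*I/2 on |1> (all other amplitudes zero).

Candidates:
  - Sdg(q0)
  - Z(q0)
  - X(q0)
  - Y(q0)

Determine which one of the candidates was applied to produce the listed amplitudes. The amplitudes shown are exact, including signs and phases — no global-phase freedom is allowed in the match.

It was Y(q0) that produced the state shown.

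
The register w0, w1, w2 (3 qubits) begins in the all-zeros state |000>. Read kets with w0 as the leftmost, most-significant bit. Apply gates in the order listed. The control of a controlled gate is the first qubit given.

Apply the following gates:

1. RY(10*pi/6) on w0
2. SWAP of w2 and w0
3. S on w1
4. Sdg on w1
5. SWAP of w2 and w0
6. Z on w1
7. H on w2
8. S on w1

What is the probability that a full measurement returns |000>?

The probability of measuring |000> is 3/8. Key observation: steps 2-5 multiply out to the identity, so the circuit reduces to the remaining gates.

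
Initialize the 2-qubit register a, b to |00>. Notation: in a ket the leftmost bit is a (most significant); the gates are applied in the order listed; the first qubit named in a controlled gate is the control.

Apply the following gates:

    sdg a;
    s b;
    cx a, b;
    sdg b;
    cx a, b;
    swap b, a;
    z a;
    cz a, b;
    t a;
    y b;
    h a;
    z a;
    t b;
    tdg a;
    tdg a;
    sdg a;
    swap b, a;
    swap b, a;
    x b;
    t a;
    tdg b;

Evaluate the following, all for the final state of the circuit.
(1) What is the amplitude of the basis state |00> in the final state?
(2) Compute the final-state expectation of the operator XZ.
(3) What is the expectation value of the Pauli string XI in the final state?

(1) |00> carries amplitude sqrt(2)*exp(3*I*pi/4)/2 in the final state. Key observation: gates 17-18 undo each other exactly, leaving only the rest of the circuit to track.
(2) In the final state, XZ has expectation sqrt(2)/2.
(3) In the final state, XI has expectation sqrt(2)/2.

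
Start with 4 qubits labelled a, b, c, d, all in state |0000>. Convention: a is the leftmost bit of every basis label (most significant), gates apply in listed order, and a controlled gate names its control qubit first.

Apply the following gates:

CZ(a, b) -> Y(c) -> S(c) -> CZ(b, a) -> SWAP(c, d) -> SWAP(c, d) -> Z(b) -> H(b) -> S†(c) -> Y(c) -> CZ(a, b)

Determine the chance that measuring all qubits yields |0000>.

The probability of measuring |0000> is 1/2.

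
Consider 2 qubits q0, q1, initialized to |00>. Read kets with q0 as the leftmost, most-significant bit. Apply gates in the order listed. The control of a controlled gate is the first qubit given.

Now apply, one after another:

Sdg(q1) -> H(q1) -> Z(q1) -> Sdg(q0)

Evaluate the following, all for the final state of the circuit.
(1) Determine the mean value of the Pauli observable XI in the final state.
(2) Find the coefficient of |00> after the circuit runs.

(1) The expectation value of XI is 0.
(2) The final state's coefficient on |00> equals sqrt(2)/2.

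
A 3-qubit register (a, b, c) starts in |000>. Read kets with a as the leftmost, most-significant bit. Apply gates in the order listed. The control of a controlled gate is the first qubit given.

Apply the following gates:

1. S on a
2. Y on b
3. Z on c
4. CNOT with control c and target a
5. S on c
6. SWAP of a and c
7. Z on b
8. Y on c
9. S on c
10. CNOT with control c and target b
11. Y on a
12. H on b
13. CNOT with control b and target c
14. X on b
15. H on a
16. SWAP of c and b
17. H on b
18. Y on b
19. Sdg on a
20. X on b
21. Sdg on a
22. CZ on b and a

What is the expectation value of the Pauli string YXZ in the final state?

The observable YXZ averages to 0.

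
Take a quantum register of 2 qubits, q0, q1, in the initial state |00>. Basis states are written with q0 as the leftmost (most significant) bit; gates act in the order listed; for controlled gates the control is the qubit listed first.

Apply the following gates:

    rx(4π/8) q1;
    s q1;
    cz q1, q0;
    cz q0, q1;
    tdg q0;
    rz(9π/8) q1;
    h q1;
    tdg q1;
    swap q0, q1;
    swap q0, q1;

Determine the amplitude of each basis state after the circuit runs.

The resulting statevector has amplitude (-1 + exp(I*pi/8))*exp(7*I*pi/16)/2 on |00>, (-1 - exp(I*pi/8))*exp(3*I*pi/16)/2 on |01>, 0 on |10>, 0 on |11>. Key observation: gates 9-10 undo each other exactly, leaving only the rest of the circuit to track.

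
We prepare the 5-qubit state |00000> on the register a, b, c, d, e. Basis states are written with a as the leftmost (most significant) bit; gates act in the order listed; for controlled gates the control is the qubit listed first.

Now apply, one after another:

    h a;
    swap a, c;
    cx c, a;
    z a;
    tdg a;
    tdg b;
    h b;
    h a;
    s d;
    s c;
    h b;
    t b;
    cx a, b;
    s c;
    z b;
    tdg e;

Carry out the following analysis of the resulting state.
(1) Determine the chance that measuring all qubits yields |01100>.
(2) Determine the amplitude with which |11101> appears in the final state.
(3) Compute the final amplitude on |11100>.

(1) A full measurement returns |01100> with probability 0.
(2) The final state's coefficient on |11101> equals 0.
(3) The amplitude on |11100> is -exp(3*I*pi/4)/2.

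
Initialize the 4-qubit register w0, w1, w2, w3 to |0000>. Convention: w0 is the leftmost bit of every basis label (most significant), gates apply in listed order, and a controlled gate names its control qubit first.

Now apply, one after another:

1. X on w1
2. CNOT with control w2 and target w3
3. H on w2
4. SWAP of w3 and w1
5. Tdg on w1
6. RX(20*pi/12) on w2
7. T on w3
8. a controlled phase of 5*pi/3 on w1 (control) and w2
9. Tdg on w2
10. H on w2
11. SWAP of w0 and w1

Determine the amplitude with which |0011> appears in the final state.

|0011> carries amplitude sqrt(3)/4 - sqrt(3)*exp(I*pi/4)/4 - exp(3*I*pi/4)/4 + I/4 in the final state.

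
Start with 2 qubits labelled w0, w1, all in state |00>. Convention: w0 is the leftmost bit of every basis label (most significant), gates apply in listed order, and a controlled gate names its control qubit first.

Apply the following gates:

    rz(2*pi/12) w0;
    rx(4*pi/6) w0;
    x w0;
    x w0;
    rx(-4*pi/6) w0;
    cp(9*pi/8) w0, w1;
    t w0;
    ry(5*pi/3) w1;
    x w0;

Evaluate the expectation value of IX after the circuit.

The observable IX averages to -sqrt(3)/2. Key observation: gates 2-5 undo each other exactly, leaving only the rest of the circuit to track.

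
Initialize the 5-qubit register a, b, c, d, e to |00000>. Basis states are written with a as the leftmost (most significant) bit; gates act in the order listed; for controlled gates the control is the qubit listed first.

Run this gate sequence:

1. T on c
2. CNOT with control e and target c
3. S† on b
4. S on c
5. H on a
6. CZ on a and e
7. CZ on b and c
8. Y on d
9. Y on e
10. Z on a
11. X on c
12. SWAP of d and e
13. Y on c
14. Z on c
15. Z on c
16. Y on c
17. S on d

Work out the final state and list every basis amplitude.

The final amplitudes are -sqrt(2)*I/2 on |00111>, sqrt(2)*I/2 on |10111>, and 0 on every other basis state.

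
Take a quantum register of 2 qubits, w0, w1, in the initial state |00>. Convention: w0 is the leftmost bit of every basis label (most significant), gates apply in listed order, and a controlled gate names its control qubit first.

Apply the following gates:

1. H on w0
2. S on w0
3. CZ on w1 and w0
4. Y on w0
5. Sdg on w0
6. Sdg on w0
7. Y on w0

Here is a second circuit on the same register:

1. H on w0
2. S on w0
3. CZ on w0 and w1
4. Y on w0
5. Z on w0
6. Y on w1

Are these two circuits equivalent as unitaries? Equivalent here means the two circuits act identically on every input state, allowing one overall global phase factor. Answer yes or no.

No: there is an input state on which the two circuits produce genuinely different outputs (not merely differing by a phase).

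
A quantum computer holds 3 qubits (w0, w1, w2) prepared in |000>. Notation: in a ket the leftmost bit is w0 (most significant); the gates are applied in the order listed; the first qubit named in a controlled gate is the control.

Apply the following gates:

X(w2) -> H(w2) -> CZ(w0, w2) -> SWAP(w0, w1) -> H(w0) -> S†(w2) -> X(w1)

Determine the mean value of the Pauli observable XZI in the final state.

The expectation value of XZI is -1.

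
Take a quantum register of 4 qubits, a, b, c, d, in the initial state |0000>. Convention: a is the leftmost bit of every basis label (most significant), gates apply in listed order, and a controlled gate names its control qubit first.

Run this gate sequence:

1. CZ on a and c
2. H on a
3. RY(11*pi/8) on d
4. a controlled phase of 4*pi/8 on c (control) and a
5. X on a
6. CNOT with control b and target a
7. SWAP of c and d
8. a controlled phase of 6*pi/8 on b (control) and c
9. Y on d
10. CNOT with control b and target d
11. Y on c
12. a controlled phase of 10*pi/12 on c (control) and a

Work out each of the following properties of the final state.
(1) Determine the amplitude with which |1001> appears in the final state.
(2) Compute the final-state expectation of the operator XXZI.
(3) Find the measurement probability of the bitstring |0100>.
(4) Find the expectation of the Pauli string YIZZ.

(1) The amplitude on |1001> is sqrt(2)*sin(5*pi/16)/2.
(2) In the final state, XXZI has expectation 0.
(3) A full measurement returns |0100> with probability 0.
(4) In the final state, YIZZ has expectation 1/4 - sqrt(2 - sqrt(2))/8.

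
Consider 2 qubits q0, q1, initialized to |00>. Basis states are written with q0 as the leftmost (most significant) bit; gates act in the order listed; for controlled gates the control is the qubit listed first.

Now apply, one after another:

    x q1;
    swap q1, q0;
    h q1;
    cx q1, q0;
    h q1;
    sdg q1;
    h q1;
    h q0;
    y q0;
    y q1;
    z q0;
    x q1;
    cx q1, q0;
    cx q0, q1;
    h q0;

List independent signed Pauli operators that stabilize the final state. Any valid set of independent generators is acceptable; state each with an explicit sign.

The final state is stabilized by the group generated by +XY, +ZZ; other independent generating sets are equally valid.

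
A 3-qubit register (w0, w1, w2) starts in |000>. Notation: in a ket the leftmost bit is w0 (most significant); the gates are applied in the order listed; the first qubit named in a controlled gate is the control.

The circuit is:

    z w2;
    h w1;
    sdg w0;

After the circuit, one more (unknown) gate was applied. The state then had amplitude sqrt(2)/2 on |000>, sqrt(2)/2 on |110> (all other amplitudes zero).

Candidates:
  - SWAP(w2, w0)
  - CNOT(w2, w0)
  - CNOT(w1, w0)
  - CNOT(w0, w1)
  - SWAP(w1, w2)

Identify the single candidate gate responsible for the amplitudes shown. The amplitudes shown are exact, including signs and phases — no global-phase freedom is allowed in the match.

The unique candidate consistent with the amplitudes is CNOT(w1, w0).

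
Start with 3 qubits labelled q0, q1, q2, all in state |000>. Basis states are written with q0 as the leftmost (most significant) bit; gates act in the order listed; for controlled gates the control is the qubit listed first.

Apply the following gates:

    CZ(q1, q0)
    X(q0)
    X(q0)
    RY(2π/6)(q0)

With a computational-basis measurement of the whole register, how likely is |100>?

The probability of measuring |100> is 1/4. Key observation: gates 2-3 undo each other exactly, leaving only the rest of the circuit to track.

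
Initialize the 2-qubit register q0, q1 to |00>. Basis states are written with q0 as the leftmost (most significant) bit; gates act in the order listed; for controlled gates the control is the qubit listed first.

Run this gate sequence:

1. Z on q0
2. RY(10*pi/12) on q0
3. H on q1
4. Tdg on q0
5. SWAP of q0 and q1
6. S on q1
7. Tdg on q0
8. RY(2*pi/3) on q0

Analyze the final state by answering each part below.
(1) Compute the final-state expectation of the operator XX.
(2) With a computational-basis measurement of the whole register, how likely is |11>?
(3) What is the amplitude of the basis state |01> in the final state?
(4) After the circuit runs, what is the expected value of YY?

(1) The expectation value of XX is -1/8.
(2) The probability of measuring |11> is 3*sqrt(2)/32 + sqrt(6)/16 + sqrt(3)/8 + 1/4.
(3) The amplitude on |01> is -3/8 - sqrt(3)/8 + exp(I*pi/4)/8 + sqrt(3)*exp(I*pi/4)/8.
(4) The expectation value of YY is -1/4.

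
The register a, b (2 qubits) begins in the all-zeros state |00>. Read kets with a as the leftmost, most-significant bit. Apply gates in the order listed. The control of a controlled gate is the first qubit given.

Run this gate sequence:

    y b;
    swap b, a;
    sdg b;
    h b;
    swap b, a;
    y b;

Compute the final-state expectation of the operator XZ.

In the final state, XZ has expectation 1.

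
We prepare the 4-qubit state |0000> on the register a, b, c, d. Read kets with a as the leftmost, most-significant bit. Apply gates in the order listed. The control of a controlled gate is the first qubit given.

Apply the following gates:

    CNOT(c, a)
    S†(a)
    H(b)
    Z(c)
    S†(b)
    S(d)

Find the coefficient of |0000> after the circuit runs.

The final state's coefficient on |0000> equals sqrt(2)/2.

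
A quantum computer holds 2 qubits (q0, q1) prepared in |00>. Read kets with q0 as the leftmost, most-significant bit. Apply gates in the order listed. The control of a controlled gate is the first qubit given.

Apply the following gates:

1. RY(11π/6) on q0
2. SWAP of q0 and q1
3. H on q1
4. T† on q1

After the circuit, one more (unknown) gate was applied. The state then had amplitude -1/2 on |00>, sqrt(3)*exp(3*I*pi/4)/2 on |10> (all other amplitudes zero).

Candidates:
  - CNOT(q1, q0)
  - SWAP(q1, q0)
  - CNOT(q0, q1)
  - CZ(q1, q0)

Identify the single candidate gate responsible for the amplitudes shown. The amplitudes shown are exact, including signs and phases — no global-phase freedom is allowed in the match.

The unique candidate consistent with the amplitudes is SWAP(q1, q0).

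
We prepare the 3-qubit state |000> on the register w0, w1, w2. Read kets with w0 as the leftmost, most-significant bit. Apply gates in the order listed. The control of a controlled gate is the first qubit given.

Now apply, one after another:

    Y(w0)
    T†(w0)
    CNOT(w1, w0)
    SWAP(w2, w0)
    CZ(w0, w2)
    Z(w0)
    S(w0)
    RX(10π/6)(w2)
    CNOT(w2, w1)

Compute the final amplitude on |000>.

The final state's coefficient on |000> equals -exp(3*I*pi/4)/2.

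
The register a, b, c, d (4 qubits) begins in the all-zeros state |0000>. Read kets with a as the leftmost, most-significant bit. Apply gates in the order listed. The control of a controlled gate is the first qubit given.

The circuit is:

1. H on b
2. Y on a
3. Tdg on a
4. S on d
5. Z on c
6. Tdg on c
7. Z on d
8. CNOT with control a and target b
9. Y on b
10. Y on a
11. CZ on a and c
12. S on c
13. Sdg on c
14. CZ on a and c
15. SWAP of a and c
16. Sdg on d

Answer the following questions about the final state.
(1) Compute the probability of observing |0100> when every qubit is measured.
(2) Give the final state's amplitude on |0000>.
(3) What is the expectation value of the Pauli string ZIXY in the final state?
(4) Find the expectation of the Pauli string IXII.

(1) A full measurement returns |0100> with probability 1/2.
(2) |0000> carries amplitude -sqrt(2)*exp(I*pi/4)/2 in the final state.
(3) The observable ZIXY averages to 0.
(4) The observable IXII averages to -1.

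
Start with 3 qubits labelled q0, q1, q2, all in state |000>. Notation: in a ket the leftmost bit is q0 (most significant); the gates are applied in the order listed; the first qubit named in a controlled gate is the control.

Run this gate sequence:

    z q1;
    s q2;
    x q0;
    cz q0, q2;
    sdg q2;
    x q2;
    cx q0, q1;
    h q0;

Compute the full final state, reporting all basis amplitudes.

The final amplitudes are sqrt(2)/2 on |011>, -sqrt(2)/2 on |111>, and 0 on every other basis state.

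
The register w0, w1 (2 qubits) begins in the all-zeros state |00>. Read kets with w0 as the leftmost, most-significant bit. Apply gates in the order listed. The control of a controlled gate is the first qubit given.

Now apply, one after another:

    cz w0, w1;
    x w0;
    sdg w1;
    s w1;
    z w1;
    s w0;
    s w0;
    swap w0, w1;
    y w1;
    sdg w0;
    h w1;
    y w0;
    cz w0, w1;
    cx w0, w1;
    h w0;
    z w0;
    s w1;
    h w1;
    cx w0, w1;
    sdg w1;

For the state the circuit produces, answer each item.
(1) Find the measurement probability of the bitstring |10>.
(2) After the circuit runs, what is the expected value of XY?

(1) Outcome |10> occurs with probability 1/4.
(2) The expectation value of XY is -1.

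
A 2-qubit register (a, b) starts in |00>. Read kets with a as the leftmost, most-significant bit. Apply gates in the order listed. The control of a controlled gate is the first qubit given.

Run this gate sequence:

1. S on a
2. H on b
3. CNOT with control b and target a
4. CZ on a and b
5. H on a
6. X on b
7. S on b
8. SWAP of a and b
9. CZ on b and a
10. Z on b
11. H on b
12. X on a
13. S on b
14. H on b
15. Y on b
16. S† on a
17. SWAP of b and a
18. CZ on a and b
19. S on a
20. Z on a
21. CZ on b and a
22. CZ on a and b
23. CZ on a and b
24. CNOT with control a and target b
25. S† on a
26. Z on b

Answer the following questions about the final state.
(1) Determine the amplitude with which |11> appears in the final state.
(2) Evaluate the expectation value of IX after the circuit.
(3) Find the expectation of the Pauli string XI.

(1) The final state's coefficient on |11> equals -1/2.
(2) In the final state, IX has expectation -1.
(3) In the final state, XI has expectation 1.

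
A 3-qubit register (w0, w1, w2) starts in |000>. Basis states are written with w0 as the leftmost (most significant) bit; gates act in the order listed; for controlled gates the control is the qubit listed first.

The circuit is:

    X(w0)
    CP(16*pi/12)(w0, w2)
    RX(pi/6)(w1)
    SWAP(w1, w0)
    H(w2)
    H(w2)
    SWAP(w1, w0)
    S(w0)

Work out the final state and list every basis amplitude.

The resulting statevector has amplitude I*(sqrt(2) + sqrt(6))/4 on |100>, -sqrt(2)/4 + sqrt(6)/4 on |110>, and 0 on every other basis state. Key observation: the block from step 4 through step 7 cancels to the identity and can be dropped.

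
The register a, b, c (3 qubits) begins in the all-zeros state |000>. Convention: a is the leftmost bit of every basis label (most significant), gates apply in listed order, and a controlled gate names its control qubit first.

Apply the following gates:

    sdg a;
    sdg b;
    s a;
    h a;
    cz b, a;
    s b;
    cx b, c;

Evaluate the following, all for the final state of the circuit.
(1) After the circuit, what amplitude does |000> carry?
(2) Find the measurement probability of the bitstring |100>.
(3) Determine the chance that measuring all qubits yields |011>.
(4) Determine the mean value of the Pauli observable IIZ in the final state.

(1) |000> carries amplitude sqrt(2)/2 in the final state.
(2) Outcome |100> occurs with probability 1/2.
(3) A full measurement returns |011> with probability 0.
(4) The expectation value of IIZ is 1.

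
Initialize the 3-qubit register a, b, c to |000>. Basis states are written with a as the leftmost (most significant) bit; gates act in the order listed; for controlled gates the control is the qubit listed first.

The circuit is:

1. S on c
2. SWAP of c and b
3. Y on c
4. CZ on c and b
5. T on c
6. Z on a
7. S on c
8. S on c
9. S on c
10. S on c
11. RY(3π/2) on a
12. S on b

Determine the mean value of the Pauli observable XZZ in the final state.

The observable XZZ averages to 1.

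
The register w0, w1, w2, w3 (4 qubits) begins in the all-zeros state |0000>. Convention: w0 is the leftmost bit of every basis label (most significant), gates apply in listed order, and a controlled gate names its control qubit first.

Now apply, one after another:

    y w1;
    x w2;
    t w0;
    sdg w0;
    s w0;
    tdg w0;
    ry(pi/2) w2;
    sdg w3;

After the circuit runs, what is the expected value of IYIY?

The expectation value of IYIY is 0. Key observation: the block from step 3 through step 6 cancels to the identity and can be dropped.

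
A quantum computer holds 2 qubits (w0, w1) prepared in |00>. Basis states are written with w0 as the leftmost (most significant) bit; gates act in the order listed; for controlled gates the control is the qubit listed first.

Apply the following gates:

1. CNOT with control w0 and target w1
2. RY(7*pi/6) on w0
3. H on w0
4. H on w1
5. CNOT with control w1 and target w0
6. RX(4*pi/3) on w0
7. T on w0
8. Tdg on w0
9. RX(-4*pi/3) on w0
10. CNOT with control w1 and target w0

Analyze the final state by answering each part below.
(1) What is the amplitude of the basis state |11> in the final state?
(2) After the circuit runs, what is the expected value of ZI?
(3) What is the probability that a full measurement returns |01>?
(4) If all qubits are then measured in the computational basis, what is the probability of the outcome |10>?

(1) The amplitude on |11> is -sqrt(6)/4.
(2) The observable ZI averages to -1/2.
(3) The probability of measuring |01> is 1/8.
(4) A full measurement returns |10> with probability 3/8.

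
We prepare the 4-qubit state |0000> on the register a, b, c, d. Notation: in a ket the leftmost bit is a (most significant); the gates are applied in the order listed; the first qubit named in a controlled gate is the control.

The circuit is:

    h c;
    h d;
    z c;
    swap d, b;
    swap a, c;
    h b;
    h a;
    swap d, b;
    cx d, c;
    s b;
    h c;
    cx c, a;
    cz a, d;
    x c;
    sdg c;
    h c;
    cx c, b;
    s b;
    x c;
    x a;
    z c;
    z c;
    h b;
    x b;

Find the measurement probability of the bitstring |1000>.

A full measurement returns |1000> with probability 1/8.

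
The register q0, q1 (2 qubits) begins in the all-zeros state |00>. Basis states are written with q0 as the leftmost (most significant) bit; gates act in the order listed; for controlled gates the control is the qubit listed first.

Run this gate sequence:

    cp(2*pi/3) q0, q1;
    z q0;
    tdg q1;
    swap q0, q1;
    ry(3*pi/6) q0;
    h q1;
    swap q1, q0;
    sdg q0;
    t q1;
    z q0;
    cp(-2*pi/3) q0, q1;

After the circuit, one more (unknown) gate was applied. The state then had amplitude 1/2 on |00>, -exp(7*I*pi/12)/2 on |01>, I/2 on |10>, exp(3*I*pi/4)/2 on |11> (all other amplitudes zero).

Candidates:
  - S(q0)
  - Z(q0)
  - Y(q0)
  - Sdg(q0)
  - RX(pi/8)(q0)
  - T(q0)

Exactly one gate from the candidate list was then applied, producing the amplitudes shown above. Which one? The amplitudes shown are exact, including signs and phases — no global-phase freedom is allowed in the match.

It was Y(q0) that produced the state shown.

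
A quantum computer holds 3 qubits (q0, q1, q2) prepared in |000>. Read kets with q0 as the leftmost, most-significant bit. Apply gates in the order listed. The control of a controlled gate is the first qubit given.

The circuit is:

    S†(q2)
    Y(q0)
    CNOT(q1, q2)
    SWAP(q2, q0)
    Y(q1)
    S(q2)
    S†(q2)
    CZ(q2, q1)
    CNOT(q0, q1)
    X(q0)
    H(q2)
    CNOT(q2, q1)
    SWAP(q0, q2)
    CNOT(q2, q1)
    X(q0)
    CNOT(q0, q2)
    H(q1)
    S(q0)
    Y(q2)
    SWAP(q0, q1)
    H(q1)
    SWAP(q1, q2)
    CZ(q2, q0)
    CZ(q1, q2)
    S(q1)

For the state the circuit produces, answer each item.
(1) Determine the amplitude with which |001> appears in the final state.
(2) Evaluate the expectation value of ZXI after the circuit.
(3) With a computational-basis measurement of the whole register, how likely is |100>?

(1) |001> carries amplitude sqrt(2)*I/4 in the final state.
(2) The expectation value of ZXI is -1.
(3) The probability of measuring |100> is 1/8.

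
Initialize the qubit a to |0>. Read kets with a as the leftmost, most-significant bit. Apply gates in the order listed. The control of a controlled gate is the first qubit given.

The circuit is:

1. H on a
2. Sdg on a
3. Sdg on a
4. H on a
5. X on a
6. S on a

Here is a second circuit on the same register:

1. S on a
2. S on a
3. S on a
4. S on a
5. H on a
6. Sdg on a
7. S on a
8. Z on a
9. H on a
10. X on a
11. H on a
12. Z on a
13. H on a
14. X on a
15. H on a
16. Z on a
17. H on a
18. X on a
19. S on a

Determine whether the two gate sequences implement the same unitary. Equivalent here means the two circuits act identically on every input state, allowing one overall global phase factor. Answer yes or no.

Yes, they are equivalent — the unitaries differ by at most a global phase.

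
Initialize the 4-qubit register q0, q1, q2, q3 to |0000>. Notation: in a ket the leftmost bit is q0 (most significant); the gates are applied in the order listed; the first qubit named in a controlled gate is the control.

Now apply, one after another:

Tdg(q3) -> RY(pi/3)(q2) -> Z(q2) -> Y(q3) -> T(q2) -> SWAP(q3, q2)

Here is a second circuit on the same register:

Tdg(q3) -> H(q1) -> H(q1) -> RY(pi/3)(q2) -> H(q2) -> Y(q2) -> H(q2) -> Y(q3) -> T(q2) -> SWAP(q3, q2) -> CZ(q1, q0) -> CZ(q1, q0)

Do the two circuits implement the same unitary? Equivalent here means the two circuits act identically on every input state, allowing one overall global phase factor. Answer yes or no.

No — the two circuits implement different unitaries, even allowing a global phase.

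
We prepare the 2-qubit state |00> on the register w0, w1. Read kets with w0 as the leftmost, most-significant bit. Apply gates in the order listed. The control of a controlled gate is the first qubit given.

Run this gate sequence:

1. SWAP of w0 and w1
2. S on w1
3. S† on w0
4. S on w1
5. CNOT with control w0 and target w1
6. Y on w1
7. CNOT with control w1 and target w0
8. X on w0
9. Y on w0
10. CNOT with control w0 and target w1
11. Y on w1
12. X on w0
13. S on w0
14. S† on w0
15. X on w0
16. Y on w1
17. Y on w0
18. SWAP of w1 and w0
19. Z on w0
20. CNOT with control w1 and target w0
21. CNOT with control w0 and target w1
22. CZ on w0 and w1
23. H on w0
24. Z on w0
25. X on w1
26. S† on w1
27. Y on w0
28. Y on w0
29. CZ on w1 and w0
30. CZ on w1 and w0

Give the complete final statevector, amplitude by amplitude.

After the circuit, the state carries amplitude 0 on |00>, sqrt(2)/2 on |01>, 0 on |10>, -sqrt(2)/2 on |11>.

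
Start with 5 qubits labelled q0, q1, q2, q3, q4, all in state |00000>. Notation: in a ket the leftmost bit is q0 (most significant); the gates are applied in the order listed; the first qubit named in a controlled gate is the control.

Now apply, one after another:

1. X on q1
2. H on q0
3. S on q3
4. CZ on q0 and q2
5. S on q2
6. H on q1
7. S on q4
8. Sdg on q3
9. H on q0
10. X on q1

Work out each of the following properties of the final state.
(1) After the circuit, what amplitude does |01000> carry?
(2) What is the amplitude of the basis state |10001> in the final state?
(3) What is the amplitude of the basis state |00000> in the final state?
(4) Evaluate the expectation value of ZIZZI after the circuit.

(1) |01000> carries amplitude sqrt(2)/2 in the final state.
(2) The final state's coefficient on |10001> equals 0.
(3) The amplitude on |00000> is -sqrt(2)/2.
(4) The observable ZIZZI averages to 1.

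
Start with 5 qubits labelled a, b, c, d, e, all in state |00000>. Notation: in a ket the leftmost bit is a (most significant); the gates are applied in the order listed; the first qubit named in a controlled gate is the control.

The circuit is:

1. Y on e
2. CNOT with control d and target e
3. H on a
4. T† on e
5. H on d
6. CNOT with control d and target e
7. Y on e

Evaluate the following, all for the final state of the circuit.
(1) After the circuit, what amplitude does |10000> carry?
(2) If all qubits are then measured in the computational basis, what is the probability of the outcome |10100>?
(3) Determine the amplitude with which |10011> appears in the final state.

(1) The amplitude on |10000> is -exp(3*I*pi/4)/2.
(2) A full measurement returns |10100> with probability 0.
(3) The amplitude on |10011> is exp(3*I*pi/4)/2.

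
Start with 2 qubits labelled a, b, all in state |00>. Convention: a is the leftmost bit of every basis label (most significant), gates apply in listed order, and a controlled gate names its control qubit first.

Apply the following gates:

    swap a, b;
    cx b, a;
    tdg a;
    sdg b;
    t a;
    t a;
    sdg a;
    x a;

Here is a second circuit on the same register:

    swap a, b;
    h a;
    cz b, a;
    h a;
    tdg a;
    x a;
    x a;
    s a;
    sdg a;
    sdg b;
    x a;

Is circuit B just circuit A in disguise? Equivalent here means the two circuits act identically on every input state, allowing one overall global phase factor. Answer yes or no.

Yes: on every input state the two circuits agree up to one overall phase factor.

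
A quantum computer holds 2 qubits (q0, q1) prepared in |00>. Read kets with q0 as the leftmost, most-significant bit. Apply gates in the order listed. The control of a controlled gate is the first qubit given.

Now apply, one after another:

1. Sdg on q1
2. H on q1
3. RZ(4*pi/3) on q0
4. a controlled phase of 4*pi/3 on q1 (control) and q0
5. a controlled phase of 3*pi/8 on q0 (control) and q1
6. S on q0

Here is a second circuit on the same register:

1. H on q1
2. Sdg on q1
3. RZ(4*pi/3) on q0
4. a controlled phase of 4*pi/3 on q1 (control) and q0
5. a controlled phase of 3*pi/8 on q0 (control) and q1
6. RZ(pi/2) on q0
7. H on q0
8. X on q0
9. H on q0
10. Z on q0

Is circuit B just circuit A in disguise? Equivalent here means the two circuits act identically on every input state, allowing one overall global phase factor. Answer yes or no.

No: there is an input state on which the two circuits produce genuinely different outputs (not merely differing by a phase).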